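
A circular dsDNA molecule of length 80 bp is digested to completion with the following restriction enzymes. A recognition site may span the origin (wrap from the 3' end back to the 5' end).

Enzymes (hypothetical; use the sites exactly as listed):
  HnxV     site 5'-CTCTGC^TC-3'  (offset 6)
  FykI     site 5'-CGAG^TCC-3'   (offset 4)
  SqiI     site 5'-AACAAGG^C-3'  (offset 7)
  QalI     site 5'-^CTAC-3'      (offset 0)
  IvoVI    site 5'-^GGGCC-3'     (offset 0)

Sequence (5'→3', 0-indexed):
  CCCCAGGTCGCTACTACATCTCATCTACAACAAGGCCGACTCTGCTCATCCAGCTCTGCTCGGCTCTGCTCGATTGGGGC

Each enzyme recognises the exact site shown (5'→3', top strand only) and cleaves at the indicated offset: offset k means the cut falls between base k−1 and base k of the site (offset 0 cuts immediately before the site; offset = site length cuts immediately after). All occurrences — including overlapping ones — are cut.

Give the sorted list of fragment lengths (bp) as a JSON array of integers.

Site scan:
  HnxV CTCTGCTC/6: at [39, 53, 63] ⇒ [45, 59, 69]
  FykI (CGAGTCC, off=4): no sites
  SqiI AACAAGGC/7: at [28] ⇒ [35]
  QalI CTAC/0: at [10, 13, 24] ⇒ [10, 13, 24]
  IvoVI GGGCC/0: at [76] ⇒ [76]

All cut coordinates (distinct, sorted): [10, 13, 24, 35, 45, 59, 69, 76]

Fragment lengths:
  10→13: 3 bp
  13→24: 11 bp
  24→35: 11 bp
  35→45: 10 bp
  45→59: 14 bp
  59→69: 10 bp
  69→76: 7 bp
  76→10 (wrap): 80-76+10 = 14 bp

[3,7,10,10,11,11,14,14]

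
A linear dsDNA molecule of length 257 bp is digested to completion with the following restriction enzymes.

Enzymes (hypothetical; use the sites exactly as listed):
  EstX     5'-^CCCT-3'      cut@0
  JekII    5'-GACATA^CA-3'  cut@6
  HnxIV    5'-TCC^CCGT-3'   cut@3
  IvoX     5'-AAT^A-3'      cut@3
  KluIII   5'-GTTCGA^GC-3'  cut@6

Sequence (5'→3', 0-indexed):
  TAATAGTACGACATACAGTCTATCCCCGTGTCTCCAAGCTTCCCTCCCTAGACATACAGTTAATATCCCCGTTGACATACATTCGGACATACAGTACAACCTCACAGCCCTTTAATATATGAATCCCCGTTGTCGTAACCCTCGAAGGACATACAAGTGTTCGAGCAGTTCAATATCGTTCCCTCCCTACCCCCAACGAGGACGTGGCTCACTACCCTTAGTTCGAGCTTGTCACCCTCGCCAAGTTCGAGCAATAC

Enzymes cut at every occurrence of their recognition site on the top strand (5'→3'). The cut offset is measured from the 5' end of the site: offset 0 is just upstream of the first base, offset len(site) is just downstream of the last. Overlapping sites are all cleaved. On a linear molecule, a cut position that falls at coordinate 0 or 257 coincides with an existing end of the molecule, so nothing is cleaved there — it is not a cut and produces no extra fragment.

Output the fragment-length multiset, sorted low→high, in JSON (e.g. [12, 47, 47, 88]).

[2,4,4,4,4,5,6,8,8,9,10,10,10,11,11,11,11,12,12,12,15,16,16,16,30]

Scan for sites:
  EstX CCCT/0: at [41, 45, 107, 138, 180, 184, 214, 234] ⇒ [41, 45, 107, 138, 180, 184, 214, 234]
  JekII GACATACA/6: at [9, 50, 73, 85, 147] ⇒ [15, 56, 79, 91, 153]
  HnxIV TCCCCGT/3: at [22, 65, 123] ⇒ [25, 68, 126]
  IvoX AATA/3: at [1, 61, 113, 171, 252] ⇒ [4, 64, 116, 174, 255]
  KluIII GTTCGAGC/6: at [158, 220, 244] ⇒ [164, 226, 250]

All cut coordinates (distinct, sorted): [4, 15, 25, 41, 45, 56, 64, 68, 79, 91, 107, 116, 126, 138, 153, 164, 174, 180, 184, 214, 226, 234, 250, 255]

Fragment lengths:
  [0,4): 4 bp
  [4,15): 11 bp
  [15,25): 10 bp
  [25,41): 16 bp
  [41,45): 4 bp
  [45,56): 11 bp
  [56,64): 8 bp
  [64,68): 4 bp
  [68,79): 11 bp
  [79,91): 12 bp
  [91,107): 16 bp
  [107,116): 9 bp
  [116,126): 10 bp
  [126,138): 12 bp
  [138,153): 15 bp
  [153,164): 11 bp
  [164,174): 10 bp
  [174,180): 6 bp
  [180,184): 4 bp
  [184,214): 30 bp
  [214,226): 12 bp
  [226,234): 8 bp
  [234,250): 16 bp
  [250,255): 5 bp
  [255,257): 2 bp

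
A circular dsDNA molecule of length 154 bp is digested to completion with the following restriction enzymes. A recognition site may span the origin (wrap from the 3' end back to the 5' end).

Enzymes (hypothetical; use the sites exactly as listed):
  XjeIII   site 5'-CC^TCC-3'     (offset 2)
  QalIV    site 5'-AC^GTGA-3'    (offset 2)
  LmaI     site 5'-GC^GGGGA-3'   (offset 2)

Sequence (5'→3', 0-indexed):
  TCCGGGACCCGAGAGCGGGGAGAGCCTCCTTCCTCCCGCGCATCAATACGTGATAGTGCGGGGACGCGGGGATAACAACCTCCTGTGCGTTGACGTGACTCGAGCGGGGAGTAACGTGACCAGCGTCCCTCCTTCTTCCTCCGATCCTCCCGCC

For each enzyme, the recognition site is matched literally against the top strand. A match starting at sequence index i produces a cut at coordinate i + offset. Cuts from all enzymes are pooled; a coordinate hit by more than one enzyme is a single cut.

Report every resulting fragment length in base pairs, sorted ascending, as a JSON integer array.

[7,7,8,8,10,10,10,10,11,13,14,14,16,16]

Per-enzyme occurrences:
  XjeIII CCTCC/2: at [24, 31, 78, 127, 137, 145, 152] ⇒ [0, 26, 33, 80, 129, 139, 147]
  QalIV ACGTGA/2: at [47, 92, 113] ⇒ [49, 94, 115]
  LmaI GCGGGGA/2: at [14, 57, 65, 103] ⇒ [16, 59, 67, 105]

Pooled cuts: [0, 16, 26, 33, 49, 59, 67, 80, 94, 105, 115, 129, 139, 147]

Fragments:
  0→16: 16 bp
  16→26: 10 bp
  26→33: 7 bp
  33→49: 16 bp
  49→59: 10 bp
  59→67: 8 bp
  67→80: 13 bp
  80→94: 14 bp
  94→105: 11 bp
  105→115: 10 bp
  115→129: 14 bp
  129→139: 10 bp
  139→147: 8 bp
  147→0 (wrap): 154-147+0 = 7 bp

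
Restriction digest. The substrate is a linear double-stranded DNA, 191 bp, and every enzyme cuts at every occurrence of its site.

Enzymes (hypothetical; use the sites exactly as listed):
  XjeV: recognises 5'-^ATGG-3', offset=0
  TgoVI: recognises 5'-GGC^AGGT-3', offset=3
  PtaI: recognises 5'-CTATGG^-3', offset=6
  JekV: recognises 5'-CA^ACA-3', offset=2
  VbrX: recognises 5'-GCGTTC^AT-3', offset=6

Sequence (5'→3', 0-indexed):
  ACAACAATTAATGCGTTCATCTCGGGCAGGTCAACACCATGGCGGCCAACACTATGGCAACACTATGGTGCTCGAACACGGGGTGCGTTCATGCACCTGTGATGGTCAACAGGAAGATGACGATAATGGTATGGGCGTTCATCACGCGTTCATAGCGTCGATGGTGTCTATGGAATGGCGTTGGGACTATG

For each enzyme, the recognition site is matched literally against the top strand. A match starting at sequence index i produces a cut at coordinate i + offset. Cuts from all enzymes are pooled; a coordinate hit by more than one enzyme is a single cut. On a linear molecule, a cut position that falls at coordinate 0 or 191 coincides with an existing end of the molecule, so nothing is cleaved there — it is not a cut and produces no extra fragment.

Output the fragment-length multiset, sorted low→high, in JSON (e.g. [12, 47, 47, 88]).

[1,2,3,4,4,4,5,5,5,5,6,7,9,9,9,10,10,11,11,15,17,17,22]

Scan for sites:
  XjeV ATGG/0: at [38, 53, 64, 101, 125, 130, 160, 169, 174] ⇒ [38, 53, 64, 101, 125, 130, 160, 169, 174]
  TgoVI GGCAGGT/3: at [24] ⇒ [27]
  PtaI CTATGG/6: at [51, 62, 167] ⇒ [57, 68, 173]
  JekV CAACA/2: at [1, 31, 46, 57, 106] ⇒ [3, 33, 48, 59, 108]
  VbrX GCGTTCAT/6: at [12, 84, 134, 145] ⇒ [18, 90, 140, 151]

Pooled cuts: [3, 18, 27, 33, 38, 48, 53, 57, 59, 64, 68, 90, 101, 108, 125, 130, 140, 151, 160, 169, 173, 174]

Fragment lengths:
  [0,3): 3 bp
  [3,18): 15 bp
  [18,27): 9 bp
  [27,33): 6 bp
  [33,38): 5 bp
  [38,48): 10 bp
  [48,53): 5 bp
  [53,57): 4 bp
  [57,59): 2 bp
  [59,64): 5 bp
  [64,68): 4 bp
  [68,90): 22 bp
  [90,101): 11 bp
  [101,108): 7 bp
  [108,125): 17 bp
  [125,130): 5 bp
  [130,140): 10 bp
  [140,151): 11 bp
  [151,160): 9 bp
  [160,169): 9 bp
  [169,173): 4 bp
  [173,174): 1 bp
  [174,191): 17 bp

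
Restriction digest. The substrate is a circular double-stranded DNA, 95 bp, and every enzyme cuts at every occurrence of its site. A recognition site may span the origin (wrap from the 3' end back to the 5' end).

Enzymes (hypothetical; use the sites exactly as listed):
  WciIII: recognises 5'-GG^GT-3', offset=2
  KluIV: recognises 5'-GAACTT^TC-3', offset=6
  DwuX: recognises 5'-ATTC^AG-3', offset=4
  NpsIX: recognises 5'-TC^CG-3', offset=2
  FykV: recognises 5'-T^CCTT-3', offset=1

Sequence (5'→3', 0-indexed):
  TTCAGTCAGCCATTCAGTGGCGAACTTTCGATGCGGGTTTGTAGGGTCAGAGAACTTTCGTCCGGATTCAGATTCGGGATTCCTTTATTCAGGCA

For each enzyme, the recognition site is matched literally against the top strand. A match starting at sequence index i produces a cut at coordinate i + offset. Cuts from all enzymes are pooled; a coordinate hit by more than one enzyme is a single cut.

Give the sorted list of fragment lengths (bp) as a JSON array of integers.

Site scan:
  WciIII (GGGT, off=2): starts [34, 43] → cuts [36, 45]
  KluIV (GAACTTTC, off=6): starts [21, 51] → cuts [27, 57]
  DwuX (ATTCAG, off=4): starts [11, 65, 86, 94] → cuts [3, 15, 69, 90]
  NpsIX (TCCG, off=2): starts [60] → cuts [62]
  FykV (TCCTT, off=1): starts [80] → cuts [81]

Pooled cuts: [3, 15, 27, 36, 45, 57, 62, 69, 81, 90]

Fragment lengths:
  3→15: 12 bp
  15→27: 12 bp
  27→36: 9 bp
  36→45: 9 bp
  45→57: 12 bp
  57→62: 5 bp
  62→69: 7 bp
  69→81: 12 bp
  81→90: 9 bp
  90→3 (wrap): 95-90+3 = 8 bp

[5,7,8,9,9,9,12,12,12,12]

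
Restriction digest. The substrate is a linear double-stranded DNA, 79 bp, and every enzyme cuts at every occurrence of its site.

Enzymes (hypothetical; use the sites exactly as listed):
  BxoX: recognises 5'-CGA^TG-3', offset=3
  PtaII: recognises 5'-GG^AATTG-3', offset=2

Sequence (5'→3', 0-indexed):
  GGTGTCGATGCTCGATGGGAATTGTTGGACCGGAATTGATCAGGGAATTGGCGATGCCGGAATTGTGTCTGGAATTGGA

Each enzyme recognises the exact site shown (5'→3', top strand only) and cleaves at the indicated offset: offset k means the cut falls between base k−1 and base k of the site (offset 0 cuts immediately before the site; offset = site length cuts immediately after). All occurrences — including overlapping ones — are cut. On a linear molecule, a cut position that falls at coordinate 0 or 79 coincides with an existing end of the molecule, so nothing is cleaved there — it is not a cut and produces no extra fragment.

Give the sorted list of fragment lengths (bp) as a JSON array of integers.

[4,6,7,7,8,9,12,12,14]

Per-enzyme occurrences:
  BxoX (CGATG, off=3): starts [5, 12, 51] → cuts [8, 15, 54]
  PtaII (GGAATTG, off=2): starts [17, 31, 43, 58, 70] → cuts [19, 33, 45, 60, 72]

All cut coordinates (distinct, sorted): [8, 15, 19, 33, 45, 54, 60, 72]

Fragment lengths:
  [0,8): 8 bp
  [8,15): 7 bp
  [15,19): 4 bp
  [19,33): 14 bp
  [33,45): 12 bp
  [45,54): 9 bp
  [54,60): 6 bp
  [60,72): 12 bp
  [72,79): 7 bp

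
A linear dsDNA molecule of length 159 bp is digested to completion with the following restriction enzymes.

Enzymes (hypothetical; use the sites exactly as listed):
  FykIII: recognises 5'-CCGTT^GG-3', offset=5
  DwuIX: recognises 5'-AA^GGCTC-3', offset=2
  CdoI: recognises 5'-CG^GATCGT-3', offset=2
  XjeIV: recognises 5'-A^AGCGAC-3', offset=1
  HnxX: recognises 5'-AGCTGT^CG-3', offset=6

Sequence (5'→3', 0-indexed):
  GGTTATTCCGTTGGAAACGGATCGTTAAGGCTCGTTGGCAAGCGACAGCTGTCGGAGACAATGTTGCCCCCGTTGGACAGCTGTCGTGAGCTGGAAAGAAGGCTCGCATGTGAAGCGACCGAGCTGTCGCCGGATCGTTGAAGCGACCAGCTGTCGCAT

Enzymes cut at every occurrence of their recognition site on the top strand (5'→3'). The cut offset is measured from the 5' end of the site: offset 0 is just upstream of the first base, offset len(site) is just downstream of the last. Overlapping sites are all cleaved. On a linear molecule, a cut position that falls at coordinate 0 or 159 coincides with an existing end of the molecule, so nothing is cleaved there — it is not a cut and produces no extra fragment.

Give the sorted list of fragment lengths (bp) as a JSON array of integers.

Scan for sites:
  FykIII CCGTTGG/5: at [7, 69] ⇒ [12, 74]
  DwuIX AAGGCTC/2: at [26, 98] ⇒ [28, 100]
  CdoI CGGATCGT/2: at [17, 130] ⇒ [19, 132]
  XjeIV AAGCGAC/1: at [39, 112, 140] ⇒ [40, 113, 141]
  HnxX AGCTGTCG/6: at [46, 78, 121, 148] ⇒ [52, 84, 127, 154]

Pooled cuts: [12, 19, 28, 40, 52, 74, 84, 100, 113, 127, 132, 141, 154]

Fragments:
  [0,12): 12 bp
  [12,19): 7 bp
  [19,28): 9 bp
  [28,40): 12 bp
  [40,52): 12 bp
  [52,74): 22 bp
  [74,84): 10 bp
  [84,100): 16 bp
  [100,113): 13 bp
  [113,127): 14 bp
  [127,132): 5 bp
  [132,141): 9 bp
  [141,154): 13 bp
  [154,159): 5 bp

[5,5,7,9,9,10,12,12,12,13,13,14,16,22]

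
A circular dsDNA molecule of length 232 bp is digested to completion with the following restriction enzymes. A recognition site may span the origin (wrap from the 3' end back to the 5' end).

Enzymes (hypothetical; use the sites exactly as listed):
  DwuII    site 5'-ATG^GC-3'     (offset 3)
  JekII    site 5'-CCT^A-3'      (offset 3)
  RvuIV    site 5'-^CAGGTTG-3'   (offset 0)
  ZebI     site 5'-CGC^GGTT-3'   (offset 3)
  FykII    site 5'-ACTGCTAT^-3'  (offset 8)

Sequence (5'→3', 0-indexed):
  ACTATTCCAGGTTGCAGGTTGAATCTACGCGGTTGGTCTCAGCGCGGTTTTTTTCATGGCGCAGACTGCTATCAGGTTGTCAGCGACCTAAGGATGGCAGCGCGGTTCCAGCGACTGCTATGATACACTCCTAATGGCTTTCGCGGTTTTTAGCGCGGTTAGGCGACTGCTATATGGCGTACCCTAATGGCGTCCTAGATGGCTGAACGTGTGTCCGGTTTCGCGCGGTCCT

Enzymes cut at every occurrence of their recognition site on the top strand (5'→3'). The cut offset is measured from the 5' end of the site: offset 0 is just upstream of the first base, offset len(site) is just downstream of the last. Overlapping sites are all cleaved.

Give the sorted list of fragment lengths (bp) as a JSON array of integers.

[3,4,4,5,7,7,7,7,7,8,9,11,12,13,14,15,16,17,17,18,31]

Per-enzyme occurrences:
  DwuII ATGGC/3: at [55, 93, 133, 173, 186, 198] ⇒ [58, 96, 136, 176, 189, 201]
  JekII CCTA/3: at [86, 129, 182, 193, 229] ⇒ [0, 89, 132, 185, 196]
  RvuIV CAGGTTG/0: at [7, 14, 72] ⇒ [7, 14, 72]
  ZebI CGCGGTT/3: at [27, 42, 100, 141, 153] ⇒ [30, 45, 103, 144, 156]
  FykII ACTGCTAT/8: at [64, 113, 165] ⇒ [72, 121, 173]

Pooled cuts: [0, 7, 14, 30, 45, 58, 72, 89, 96, 103, 121, 132, 136, 144, 156, 173, 176, 185, 189, 196, 201]

Fragment lengths:
  0→7: 7 bp
  7→14: 7 bp
  14→30: 16 bp
  30→45: 15 bp
  45→58: 13 bp
  58→72: 14 bp
  72→89: 17 bp
  89→96: 7 bp
  96→103: 7 bp
  103→121: 18 bp
  121→132: 11 bp
  132→136: 4 bp
  136→144: 8 bp
  144→156: 12 bp
  156→173: 17 bp
  173→176: 3 bp
  176→185: 9 bp
  185→189: 4 bp
  189→196: 7 bp
  196→201: 5 bp
  201→0 (wrap): 232-201+0 = 31 bp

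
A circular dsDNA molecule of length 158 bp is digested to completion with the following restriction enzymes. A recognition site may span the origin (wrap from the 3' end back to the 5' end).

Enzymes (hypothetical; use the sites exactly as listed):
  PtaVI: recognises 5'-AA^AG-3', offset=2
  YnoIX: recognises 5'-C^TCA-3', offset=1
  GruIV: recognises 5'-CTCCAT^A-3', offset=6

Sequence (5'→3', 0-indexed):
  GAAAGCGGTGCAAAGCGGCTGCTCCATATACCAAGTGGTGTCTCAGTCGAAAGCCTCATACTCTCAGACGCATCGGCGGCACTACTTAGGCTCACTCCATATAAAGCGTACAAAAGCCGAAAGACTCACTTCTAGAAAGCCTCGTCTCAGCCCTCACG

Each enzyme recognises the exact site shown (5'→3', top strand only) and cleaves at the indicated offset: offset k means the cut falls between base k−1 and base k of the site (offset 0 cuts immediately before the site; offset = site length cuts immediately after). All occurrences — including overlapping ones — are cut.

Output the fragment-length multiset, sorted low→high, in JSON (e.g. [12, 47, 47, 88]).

[4,4,4,7,7,8,8,9,9,9,10,10,12,14,15,28]

Scan for sites:
  PtaVI (AAAG, off=2): starts [1, 11, 49, 102, 112, 119, 135] → cuts [3, 13, 51, 104, 114, 121, 137]
  YnoIX (CTCA, off=1): starts [41, 54, 62, 90, 124, 145, 152] → cuts [42, 55, 63, 91, 125, 146, 153]
  GruIV (CTCCATA, off=6): starts [21, 94] → cuts [27, 100]

Pooled cuts: [3, 13, 27, 42, 51, 55, 63, 91, 100, 104, 114, 121, 125, 137, 146, 153]

Fragment lengths:
  3→13: 10 bp
  13→27: 14 bp
  27→42: 15 bp
  42→51: 9 bp
  51→55: 4 bp
  55→63: 8 bp
  63→91: 28 bp
  91→100: 9 bp
  100→104: 4 bp
  104→114: 10 bp
  114→121: 7 bp
  121→125: 4 bp
  125→137: 12 bp
  137→146: 9 bp
  146→153: 7 bp
  153→3 (wrap): 158-153+3 = 8 bp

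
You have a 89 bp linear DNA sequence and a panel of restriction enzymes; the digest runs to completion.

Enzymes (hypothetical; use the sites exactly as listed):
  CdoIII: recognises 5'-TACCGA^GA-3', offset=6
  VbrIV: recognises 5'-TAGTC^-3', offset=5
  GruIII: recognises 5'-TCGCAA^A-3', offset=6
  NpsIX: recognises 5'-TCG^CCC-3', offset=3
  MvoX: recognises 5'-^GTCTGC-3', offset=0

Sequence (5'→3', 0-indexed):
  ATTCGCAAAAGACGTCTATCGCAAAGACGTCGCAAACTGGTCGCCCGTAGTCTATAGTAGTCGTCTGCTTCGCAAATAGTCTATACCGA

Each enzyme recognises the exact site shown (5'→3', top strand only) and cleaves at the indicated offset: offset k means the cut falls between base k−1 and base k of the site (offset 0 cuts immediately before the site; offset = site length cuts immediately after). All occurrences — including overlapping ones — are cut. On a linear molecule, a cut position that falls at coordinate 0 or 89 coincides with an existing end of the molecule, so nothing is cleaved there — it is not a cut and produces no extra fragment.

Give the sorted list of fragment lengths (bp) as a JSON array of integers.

Per-enzyme occurrences:
  CdoIII (TACCGAGA, off=6): no sites
  VbrIV (TAGTC, off=5): starts [47, 57, 76] → cuts [52, 62, 81]
  GruIII (TCGCAAA, off=6): starts [2, 18, 29, 69] → cuts [8, 24, 35, 75]
  NpsIX (TCGCCC, off=3): starts [40] → cuts [43]
  MvoX (GTCTGC, off=0): starts [62] → cuts [62]

All cut coordinates (distinct, sorted): [8, 24, 35, 43, 52, 62, 75, 81]

Fragment lengths:
  [0,8): 8 bp
  [8,24): 16 bp
  [24,35): 11 bp
  [35,43): 8 bp
  [43,52): 9 bp
  [52,62): 10 bp
  [62,75): 13 bp
  [75,81): 6 bp
  [81,89): 8 bp

[6,8,8,8,9,10,11,13,16]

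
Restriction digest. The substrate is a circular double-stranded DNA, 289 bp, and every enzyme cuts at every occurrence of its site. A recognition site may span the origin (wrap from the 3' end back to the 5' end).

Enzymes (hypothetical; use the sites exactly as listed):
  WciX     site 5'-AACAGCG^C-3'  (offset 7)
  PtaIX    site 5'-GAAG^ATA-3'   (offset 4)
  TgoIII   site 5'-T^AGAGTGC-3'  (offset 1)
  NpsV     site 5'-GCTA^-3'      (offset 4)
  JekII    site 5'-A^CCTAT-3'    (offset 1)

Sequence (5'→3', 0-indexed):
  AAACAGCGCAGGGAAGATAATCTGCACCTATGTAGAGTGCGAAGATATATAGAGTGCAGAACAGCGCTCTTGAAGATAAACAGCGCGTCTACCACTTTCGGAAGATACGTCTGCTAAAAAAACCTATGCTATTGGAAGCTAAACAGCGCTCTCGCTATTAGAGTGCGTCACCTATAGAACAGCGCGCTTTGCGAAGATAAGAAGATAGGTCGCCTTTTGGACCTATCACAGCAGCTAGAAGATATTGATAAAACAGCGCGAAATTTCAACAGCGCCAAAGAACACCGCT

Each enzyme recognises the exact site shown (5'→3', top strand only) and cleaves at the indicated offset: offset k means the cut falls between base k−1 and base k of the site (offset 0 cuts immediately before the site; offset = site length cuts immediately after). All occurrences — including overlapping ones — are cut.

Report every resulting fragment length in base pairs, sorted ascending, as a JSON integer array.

Per-enzyme occurrences:
  WciX (AACAGCGC, off=7): starts [1, 59, 78, 141, 177, 251, 267] → cuts [8, 66, 85, 148, 184, 258, 274]
  PtaIX (GAAGATA, off=4): starts [12, 40, 71, 100, 192, 200, 237] → cuts [16, 44, 75, 104, 196, 204, 241]
  TgoIII (TAGAGTGC, off=1): starts [32, 49, 158] → cuts [33, 50, 159]
  NpsV (GCTA, off=4): starts [112, 127, 137, 153, 233, 286] → cuts [1, 116, 131, 141, 157, 237]
  JekII (ACCTAT, off=1): starts [25, 121, 169, 220] → cuts [26, 122, 170, 221]

Pooled cuts: [1, 8, 16, 26, 33, 44, 50, 66, 75, 85, 104, 116, 122, 131, 141, 148, 157, 159, 170, 184, 196, 204, 221, 237, 241, 258, 274]

Fragments:
  1→8: 7 bp
  8→16: 8 bp
  16→26: 10 bp
  26→33: 7 bp
  33→44: 11 bp
  44→50: 6 bp
  50→66: 16 bp
  66→75: 9 bp
  75→85: 10 bp
  85→104: 19 bp
  104→116: 12 bp
  116→122: 6 bp
  122→131: 9 bp
  131→141: 10 bp
  141→148: 7 bp
  148→157: 9 bp
  157→159: 2 bp
  159→170: 11 bp
  170→184: 14 bp
  184→196: 12 bp
  196→204: 8 bp
  204→221: 17 bp
  221→237: 16 bp
  237→241: 4 bp
  241→258: 17 bp
  258→274: 16 bp
  274→1 (wrap): 289-274+1 = 16 bp

[2,4,6,6,7,7,7,8,8,9,9,9,10,10,10,11,11,12,12,14,16,16,16,16,17,17,19]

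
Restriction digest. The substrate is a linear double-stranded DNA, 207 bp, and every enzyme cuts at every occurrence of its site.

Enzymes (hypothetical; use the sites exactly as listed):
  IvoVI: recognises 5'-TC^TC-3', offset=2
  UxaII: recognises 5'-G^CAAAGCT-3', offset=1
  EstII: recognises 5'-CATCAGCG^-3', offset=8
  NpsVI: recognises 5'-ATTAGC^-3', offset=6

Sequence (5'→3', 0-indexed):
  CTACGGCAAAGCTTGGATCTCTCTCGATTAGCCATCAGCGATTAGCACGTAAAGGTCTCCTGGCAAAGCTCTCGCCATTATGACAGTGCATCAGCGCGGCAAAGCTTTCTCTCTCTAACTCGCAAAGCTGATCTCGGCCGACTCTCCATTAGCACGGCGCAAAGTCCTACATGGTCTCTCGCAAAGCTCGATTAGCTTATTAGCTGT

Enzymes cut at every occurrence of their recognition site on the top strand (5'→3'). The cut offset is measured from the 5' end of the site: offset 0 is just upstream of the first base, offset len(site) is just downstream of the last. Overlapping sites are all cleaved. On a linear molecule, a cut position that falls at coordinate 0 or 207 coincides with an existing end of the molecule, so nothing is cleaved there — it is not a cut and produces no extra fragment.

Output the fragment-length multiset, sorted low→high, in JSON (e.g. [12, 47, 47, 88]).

Site scan:
  IvoVI (TCTC, off=2): starts [17, 19, 21, 55, 69, 107, 109, 111, 131, 142, 174, 176] → cuts [19, 21, 23, 57, 71, 109, 111, 113, 133, 144, 176, 178]
  UxaII (GCAAAGCT, off=1): starts [5, 62, 98, 121, 180] → cuts [6, 63, 99, 122, 181]
  EstII (CATCAGCG, off=8): starts [32, 88] → cuts [40, 96]
  NpsVI (ATTAGC, off=6): starts [26, 40, 147, 190, 198] → cuts [32, 46, 153, 196, 204]

All cut coordinates (distinct, sorted): [6, 19, 21, 23, 32, 40, 46, 57, 63, 71, 96, 99, 109, 111, 113, 122, 133, 144, 153, 176, 178, 181, 196, 204]

Fragments:
  [0,6): 6 bp
  [6,19): 13 bp
  [19,21): 2 bp
  [21,23): 2 bp
  [23,32): 9 bp
  [32,40): 8 bp
  [40,46): 6 bp
  [46,57): 11 bp
  [57,63): 6 bp
  [63,71): 8 bp
  [71,96): 25 bp
  [96,99): 3 bp
  [99,109): 10 bp
  [109,111): 2 bp
  [111,113): 2 bp
  [113,122): 9 bp
  [122,133): 11 bp
  [133,144): 11 bp
  [144,153): 9 bp
  [153,176): 23 bp
  [176,178): 2 bp
  [178,181): 3 bp
  [181,196): 15 bp
  [196,204): 8 bp
  [204,207): 3 bp

[2,2,2,2,2,3,3,3,6,6,6,8,8,8,9,9,9,10,11,11,11,13,15,23,25]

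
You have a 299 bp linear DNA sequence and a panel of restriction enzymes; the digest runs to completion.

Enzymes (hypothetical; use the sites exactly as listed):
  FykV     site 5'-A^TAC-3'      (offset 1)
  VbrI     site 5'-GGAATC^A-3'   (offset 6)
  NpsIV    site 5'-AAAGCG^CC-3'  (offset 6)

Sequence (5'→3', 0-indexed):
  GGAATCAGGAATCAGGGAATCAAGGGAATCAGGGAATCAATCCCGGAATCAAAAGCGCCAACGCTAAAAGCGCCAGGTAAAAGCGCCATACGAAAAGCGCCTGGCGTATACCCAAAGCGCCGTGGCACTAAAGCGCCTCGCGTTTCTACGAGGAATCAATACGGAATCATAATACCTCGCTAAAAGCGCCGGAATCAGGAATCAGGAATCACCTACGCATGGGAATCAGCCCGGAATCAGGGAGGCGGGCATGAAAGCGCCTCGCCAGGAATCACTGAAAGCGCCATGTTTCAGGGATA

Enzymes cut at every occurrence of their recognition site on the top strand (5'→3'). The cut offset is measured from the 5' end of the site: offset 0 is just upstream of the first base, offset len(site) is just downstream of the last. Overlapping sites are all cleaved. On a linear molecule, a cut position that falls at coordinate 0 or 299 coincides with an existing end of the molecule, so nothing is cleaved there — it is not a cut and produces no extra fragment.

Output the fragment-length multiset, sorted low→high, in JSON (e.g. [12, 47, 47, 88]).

Per-enzyme occurrences:
  FykV ATAC/1: at [87, 107, 158, 171] ⇒ [88, 108, 159, 172]
  VbrI GGAATCA/6: at [0, 7, 15, 24, 32, 44, 151, 162, 190, 197, 204, 221, 232, 267] ⇒ [6, 13, 21, 30, 38, 50, 157, 168, 196, 203, 210, 227, 238, 273]
  NpsIV AAAGCGCC/6: at [51, 66, 79, 93, 113, 129, 182, 253, 277] ⇒ [57, 72, 85, 99, 119, 135, 188, 259, 283]

Pooled cuts: [6, 13, 21, 30, 38, 50, 57, 72, 85, 88, 99, 108, 119, 135, 157, 159, 168, 172, 188, 196, 203, 210, 227, 238, 259, 273, 283]

Fragments:
  [0,6): 6 bp
  [6,13): 7 bp
  [13,21): 8 bp
  [21,30): 9 bp
  [30,38): 8 bp
  [38,50): 12 bp
  [50,57): 7 bp
  [57,72): 15 bp
  [72,85): 13 bp
  [85,88): 3 bp
  [88,99): 11 bp
  [99,108): 9 bp
  [108,119): 11 bp
  [119,135): 16 bp
  [135,157): 22 bp
  [157,159): 2 bp
  [159,168): 9 bp
  [168,172): 4 bp
  [172,188): 16 bp
  [188,196): 8 bp
  [196,203): 7 bp
  [203,210): 7 bp
  [210,227): 17 bp
  [227,238): 11 bp
  [238,259): 21 bp
  [259,273): 14 bp
  [273,283): 10 bp
  [283,299): 16 bp

[2,3,4,6,7,7,7,7,8,8,8,9,9,9,10,11,11,11,12,13,14,15,16,16,16,17,21,22]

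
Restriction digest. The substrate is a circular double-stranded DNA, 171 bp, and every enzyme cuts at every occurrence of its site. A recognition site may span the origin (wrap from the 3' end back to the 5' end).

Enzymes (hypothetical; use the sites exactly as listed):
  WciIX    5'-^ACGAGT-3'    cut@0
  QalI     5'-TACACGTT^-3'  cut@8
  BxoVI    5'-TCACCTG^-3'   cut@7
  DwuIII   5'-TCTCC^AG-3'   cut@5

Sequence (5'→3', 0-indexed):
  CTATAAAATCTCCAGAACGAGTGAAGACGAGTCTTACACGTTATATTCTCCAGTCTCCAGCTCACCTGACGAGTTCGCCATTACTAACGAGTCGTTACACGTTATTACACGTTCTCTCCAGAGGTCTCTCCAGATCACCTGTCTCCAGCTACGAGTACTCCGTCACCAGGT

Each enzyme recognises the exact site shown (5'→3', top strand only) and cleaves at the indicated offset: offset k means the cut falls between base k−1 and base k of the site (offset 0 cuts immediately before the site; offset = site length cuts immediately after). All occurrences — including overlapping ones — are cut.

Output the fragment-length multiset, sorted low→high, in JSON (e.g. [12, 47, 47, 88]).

[3,4,5,6,7,9,10,10,10,10,12,16,17,18,34]

Per-enzyme occurrences:
  WciIX ACGAGT/0: at [16, 26, 68, 86, 150] ⇒ [16, 26, 68, 86, 150]
  QalI TACACGTT/8: at [34, 95, 105] ⇒ [42, 103, 113]
  BxoVI TCACCTG/7: at [61, 134] ⇒ [68, 141]
  DwuIII TCTCCAG/5: at [8, 46, 53, 114, 126, 141] ⇒ [13, 51, 58, 119, 131, 146]

All cut coordinates (distinct, sorted): [13, 16, 26, 42, 51, 58, 68, 86, 103, 113, 119, 131, 141, 146, 150]

Fragment lengths:
  13→16: 3 bp
  16→26: 10 bp
  26→42: 16 bp
  42→51: 9 bp
  51→58: 7 bp
  58→68: 10 bp
  68→86: 18 bp
  86→103: 17 bp
  103→113: 10 bp
  113→119: 6 bp
  119→131: 12 bp
  131→141: 10 bp
  141→146: 5 bp
  146→150: 4 bp
  150→13 (wrap): 171-150+13 = 34 bp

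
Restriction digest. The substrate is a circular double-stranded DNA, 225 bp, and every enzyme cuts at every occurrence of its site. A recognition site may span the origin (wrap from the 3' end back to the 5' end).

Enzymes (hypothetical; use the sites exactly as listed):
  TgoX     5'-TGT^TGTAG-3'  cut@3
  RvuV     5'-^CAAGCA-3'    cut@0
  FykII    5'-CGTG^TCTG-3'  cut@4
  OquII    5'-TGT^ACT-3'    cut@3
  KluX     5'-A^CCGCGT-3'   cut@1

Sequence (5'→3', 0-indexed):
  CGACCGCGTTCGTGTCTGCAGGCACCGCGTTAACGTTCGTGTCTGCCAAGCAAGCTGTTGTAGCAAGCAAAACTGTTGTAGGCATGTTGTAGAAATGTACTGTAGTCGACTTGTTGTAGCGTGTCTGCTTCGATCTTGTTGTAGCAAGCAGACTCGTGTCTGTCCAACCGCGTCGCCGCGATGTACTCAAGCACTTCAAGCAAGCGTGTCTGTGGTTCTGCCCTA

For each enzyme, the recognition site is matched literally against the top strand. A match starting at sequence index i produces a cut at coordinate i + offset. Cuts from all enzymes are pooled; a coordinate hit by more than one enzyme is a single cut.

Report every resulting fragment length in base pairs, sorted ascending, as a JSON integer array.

[3,5,5,5,9,9,9,10,11,11,11,12,12,13,14,16,16,17,17,20]

Site scan:
  TgoX TGTTGTAG/3: at [55, 73, 84, 111, 136] ⇒ [58, 76, 87, 114, 139]
  RvuV CAAGCA/0: at [46, 63, 144, 187, 196] ⇒ [46, 63, 144, 187, 196]
  FykII CGTGTCTG/4: at [10, 37, 119, 154, 204] ⇒ [14, 41, 123, 158, 208]
  OquII TGTACT/3: at [95, 181] ⇒ [98, 184]
  KluX ACCGCGT/1: at [2, 23, 166] ⇒ [3, 24, 167]

Pooled cuts: [3, 14, 24, 41, 46, 58, 63, 76, 87, 98, 114, 123, 139, 144, 158, 167, 184, 187, 196, 208]

Fragment lengths:
  3→14: 11 bp
  14→24: 10 bp
  24→41: 17 bp
  41→46: 5 bp
  46→58: 12 bp
  58→63: 5 bp
  63→76: 13 bp
  76→87: 11 bp
  87→98: 11 bp
  98→114: 16 bp
  114→123: 9 bp
  123→139: 16 bp
  139→144: 5 bp
  144→158: 14 bp
  158→167: 9 bp
  167→184: 17 bp
  184→187: 3 bp
  187→196: 9 bp
  196→208: 12 bp
  208→3 (wrap): 225-208+3 = 20 bp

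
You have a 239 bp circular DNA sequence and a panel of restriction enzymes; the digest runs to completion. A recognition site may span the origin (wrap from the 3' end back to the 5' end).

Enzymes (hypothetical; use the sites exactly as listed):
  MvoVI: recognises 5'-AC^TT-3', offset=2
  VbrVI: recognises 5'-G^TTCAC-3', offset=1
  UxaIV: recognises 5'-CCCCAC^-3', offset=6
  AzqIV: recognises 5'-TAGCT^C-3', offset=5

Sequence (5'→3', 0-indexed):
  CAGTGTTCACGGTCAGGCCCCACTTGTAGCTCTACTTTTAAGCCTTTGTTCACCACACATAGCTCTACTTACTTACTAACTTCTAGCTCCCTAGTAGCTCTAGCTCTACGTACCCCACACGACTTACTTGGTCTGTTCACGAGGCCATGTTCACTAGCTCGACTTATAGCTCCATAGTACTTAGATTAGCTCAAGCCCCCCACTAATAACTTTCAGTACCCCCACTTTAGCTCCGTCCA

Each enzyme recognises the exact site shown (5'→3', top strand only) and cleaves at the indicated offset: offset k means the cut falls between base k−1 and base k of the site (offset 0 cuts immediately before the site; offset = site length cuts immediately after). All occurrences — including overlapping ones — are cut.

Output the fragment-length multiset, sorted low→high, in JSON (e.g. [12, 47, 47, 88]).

Scan for sites:
  MvoVI ACTT/2: at [21, 33, 66, 70, 78, 121, 125, 161, 178, 208, 223] ⇒ [23, 35, 68, 72, 80, 123, 127, 163, 180, 210, 225]
  VbrVI GTTCAC/1: at [4, 47, 134, 148] ⇒ [5, 48, 135, 149]
  UxaIV CCCCAC/6: at [17, 112, 197, 219] ⇒ [23, 118, 203, 225]
  AzqIV TAGCTC/5: at [26, 59, 83, 94, 100, 154, 166, 186, 227] ⇒ [31, 64, 88, 99, 105, 159, 171, 191, 232]

Pooled cuts: [5, 23, 31, 35, 48, 64, 68, 72, 80, 88, 99, 105, 118, 123, 127, 135, 149, 159, 163, 171, 180, 191, 203, 210, 225, 232]

Fragment lengths:
  5→23: 18 bp
  23→31: 8 bp
  31→35: 4 bp
  35→48: 13 bp
  48→64: 16 bp
  64→68: 4 bp
  68→72: 4 bp
  72→80: 8 bp
  80→88: 8 bp
  88→99: 11 bp
  99→105: 6 bp
  105→118: 13 bp
  118→123: 5 bp
  123→127: 4 bp
  127→135: 8 bp
  135→149: 14 bp
  149→159: 10 bp
  159→163: 4 bp
  163→171: 8 bp
  171→180: 9 bp
  180→191: 11 bp
  191→203: 12 bp
  203→210: 7 bp
  210→225: 15 bp
  225→232: 7 bp
  232→5 (wrap): 239-232+5 = 12 bp

[4,4,4,4,4,5,6,7,7,8,8,8,8,8,9,10,11,11,12,12,13,13,14,15,16,18]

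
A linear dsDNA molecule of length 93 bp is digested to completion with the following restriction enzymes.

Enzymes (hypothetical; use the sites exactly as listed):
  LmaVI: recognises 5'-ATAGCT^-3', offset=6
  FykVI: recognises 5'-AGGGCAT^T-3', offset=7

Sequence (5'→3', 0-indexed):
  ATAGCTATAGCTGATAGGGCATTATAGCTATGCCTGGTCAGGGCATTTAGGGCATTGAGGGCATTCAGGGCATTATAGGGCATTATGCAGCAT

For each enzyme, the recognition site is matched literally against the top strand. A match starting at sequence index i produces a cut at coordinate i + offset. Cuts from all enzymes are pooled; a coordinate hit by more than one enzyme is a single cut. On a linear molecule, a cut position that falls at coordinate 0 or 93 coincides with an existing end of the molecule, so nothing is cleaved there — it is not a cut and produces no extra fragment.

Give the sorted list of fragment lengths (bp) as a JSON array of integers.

Site scan:
  LmaVI ATAGCT/6: at [0, 6, 23] ⇒ [6, 12, 29]
  FykVI AGGGCATT/7: at [15, 39, 48, 57, 66, 76] ⇒ [22, 46, 55, 64, 73, 83]

Pooled cuts: [6, 12, 22, 29, 46, 55, 64, 73, 83]

Fragment lengths:
  [0,6): 6 bp
  [6,12): 6 bp
  [12,22): 10 bp
  [22,29): 7 bp
  [29,46): 17 bp
  [46,55): 9 bp
  [55,64): 9 bp
  [64,73): 9 bp
  [73,83): 10 bp
  [83,93): 10 bp

[6,6,7,9,9,9,10,10,10,17]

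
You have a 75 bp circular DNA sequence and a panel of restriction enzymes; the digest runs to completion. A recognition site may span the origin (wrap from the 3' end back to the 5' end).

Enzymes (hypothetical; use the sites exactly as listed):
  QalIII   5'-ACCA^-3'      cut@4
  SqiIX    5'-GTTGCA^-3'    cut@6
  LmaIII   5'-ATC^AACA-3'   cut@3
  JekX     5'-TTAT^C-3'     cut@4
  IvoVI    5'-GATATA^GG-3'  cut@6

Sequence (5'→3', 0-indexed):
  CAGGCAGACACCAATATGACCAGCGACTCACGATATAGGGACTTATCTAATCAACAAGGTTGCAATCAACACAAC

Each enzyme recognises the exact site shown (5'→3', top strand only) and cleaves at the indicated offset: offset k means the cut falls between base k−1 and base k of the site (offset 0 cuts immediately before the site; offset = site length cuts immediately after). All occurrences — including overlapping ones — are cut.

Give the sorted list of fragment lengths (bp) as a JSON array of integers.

[3,6,9,9,10,11,12,15]

Scan for sites:
  QalIII ACCA/4: at [9, 18, 73] ⇒ [2, 13, 22]
  SqiIX GTTGCA/6: at [58] ⇒ [64]
  LmaIII ATCAACA/3: at [49, 64] ⇒ [52, 67]
  JekX TTATC/4: at [42] ⇒ [46]
  IvoVI GATATAGG/6: at [31] ⇒ [37]

All cut coordinates (distinct, sorted): [2, 13, 22, 37, 46, 52, 64, 67]

Fragments:
  2→13: 11 bp
  13→22: 9 bp
  22→37: 15 bp
  37→46: 9 bp
  46→52: 6 bp
  52→64: 12 bp
  64→67: 3 bp
  67→2 (wrap): 75-67+2 = 10 bp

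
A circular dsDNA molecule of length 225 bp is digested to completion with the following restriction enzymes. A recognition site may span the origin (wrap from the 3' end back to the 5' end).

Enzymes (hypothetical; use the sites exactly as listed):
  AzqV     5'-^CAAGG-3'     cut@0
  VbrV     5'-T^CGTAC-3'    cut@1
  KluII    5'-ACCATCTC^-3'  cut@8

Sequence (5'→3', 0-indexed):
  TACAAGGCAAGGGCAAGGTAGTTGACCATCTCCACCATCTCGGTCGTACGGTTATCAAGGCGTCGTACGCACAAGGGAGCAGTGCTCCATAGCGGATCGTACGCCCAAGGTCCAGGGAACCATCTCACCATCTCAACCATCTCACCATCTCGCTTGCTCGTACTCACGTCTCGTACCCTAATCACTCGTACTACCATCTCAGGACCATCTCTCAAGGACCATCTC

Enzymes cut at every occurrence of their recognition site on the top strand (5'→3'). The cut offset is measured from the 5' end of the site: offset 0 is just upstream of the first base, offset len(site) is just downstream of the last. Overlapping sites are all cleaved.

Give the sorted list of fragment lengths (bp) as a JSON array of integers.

Per-enzyme occurrences:
  AzqV (CAAGG, off=0): starts [2, 7, 13, 55, 71, 105, 212] → cuts [2, 7, 13, 55, 71, 105, 212]
  VbrV (TCGTAC, off=1): starts [43, 62, 96, 157, 170, 185] → cuts [44, 63, 97, 158, 171, 186]
  KluII (ACCATCTC, off=8): starts [24, 33, 118, 126, 135, 143, 192, 203, 217] → cuts [0, 32, 41, 126, 134, 143, 151, 200, 211]

All cut coordinates (distinct, sorted): [0, 2, 7, 13, 32, 41, 44, 55, 63, 71, 97, 105, 126, 134, 143, 151, 158, 171, 186, 200, 211, 212]

Fragment lengths:
  0→2: 2 bp
  2→7: 5 bp
  7→13: 6 bp
  13→32: 19 bp
  32→41: 9 bp
  41→44: 3 bp
  44→55: 11 bp
  55→63: 8 bp
  63→71: 8 bp
  71→97: 26 bp
  97→105: 8 bp
  105→126: 21 bp
  126→134: 8 bp
  134→143: 9 bp
  143→151: 8 bp
  151→158: 7 bp
  158→171: 13 bp
  171→186: 15 bp
  186→200: 14 bp
  200→211: 11 bp
  211→212: 1 bp
  212→0 (wrap): 225-212+0 = 13 bp

[1,2,3,5,6,7,8,8,8,8,8,9,9,11,11,13,13,14,15,19,21,26]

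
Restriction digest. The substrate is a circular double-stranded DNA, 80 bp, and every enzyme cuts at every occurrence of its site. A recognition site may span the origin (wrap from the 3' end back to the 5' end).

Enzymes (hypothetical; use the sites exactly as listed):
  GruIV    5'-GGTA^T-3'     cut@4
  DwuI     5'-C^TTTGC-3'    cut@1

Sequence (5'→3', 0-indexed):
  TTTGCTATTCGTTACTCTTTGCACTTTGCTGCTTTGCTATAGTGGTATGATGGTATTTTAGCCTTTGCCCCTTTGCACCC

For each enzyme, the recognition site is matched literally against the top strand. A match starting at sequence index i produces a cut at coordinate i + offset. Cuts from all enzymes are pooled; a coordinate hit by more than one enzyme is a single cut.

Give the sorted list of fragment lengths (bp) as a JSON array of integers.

Site scan:
  GruIV GGTAT/4: at [43, 51] ⇒ [47, 55]
  DwuI CTTTGC/1: at [16, 23, 31, 62, 70, 79] ⇒ [0, 17, 24, 32, 63, 71]

All cut coordinates (distinct, sorted): [0, 17, 24, 32, 47, 55, 63, 71]

Fragments:
  0→17: 17 bp
  17→24: 7 bp
  24→32: 8 bp
  32→47: 15 bp
  47→55: 8 bp
  55→63: 8 bp
  63→71: 8 bp
  71→0 (wrap): 80-71+0 = 9 bp

[7,8,8,8,8,9,15,17]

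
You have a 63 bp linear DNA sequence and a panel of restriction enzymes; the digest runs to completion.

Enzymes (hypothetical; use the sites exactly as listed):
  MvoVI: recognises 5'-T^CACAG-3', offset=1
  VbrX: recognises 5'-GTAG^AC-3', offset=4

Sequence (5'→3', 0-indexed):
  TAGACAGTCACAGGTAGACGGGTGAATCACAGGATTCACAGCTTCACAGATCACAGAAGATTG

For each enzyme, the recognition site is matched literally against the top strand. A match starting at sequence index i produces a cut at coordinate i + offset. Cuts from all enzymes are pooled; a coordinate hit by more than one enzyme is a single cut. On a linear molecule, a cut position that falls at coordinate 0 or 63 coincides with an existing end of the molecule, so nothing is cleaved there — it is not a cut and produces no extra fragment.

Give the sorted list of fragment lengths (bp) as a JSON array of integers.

[7,8,8,9,9,10,12]

Per-enzyme occurrences:
  MvoVI TCACAG/1: at [7, 26, 35, 43, 50] ⇒ [8, 27, 36, 44, 51]
  VbrX GTAGAC/4: at [13] ⇒ [17]

All cut coordinates (distinct, sorted): [8, 17, 27, 36, 44, 51]

Fragment lengths:
  [0,8): 8 bp
  [8,17): 9 bp
  [17,27): 10 bp
  [27,36): 9 bp
  [36,44): 8 bp
  [44,51): 7 bp
  [51,63): 12 bp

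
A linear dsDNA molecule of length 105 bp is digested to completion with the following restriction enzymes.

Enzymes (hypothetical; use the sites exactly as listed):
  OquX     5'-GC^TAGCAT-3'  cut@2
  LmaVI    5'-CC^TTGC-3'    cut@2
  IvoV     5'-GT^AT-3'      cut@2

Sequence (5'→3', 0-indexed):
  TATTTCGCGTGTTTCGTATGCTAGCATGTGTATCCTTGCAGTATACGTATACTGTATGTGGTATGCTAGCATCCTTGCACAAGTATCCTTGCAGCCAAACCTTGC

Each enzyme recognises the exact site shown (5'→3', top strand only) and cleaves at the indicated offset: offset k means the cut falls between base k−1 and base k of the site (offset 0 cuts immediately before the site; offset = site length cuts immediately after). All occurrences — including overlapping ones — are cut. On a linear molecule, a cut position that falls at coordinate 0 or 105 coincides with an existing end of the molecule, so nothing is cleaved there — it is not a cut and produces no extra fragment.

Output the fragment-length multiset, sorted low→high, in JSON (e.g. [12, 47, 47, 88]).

Scan for sites:
  OquX (GCTAGCAT, off=2): starts [19, 64] → cuts [21, 66]
  LmaVI (CCTTGC, off=2): starts [33, 72, 86, 99] → cuts [35, 74, 88, 101]
  IvoV (GTAT, off=2): starts [15, 29, 40, 46, 53, 60, 82] → cuts [17, 31, 42, 48, 55, 62, 84]

All cut coordinates (distinct, sorted): [17, 21, 31, 35, 42, 48, 55, 62, 66, 74, 84, 88, 101]

Fragments:
  [0,17): 17 bp
  [17,21): 4 bp
  [21,31): 10 bp
  [31,35): 4 bp
  [35,42): 7 bp
  [42,48): 6 bp
  [48,55): 7 bp
  [55,62): 7 bp
  [62,66): 4 bp
  [66,74): 8 bp
  [74,84): 10 bp
  [84,88): 4 bp
  [88,101): 13 bp
  [101,105): 4 bp

[4,4,4,4,4,6,7,7,7,8,10,10,13,17]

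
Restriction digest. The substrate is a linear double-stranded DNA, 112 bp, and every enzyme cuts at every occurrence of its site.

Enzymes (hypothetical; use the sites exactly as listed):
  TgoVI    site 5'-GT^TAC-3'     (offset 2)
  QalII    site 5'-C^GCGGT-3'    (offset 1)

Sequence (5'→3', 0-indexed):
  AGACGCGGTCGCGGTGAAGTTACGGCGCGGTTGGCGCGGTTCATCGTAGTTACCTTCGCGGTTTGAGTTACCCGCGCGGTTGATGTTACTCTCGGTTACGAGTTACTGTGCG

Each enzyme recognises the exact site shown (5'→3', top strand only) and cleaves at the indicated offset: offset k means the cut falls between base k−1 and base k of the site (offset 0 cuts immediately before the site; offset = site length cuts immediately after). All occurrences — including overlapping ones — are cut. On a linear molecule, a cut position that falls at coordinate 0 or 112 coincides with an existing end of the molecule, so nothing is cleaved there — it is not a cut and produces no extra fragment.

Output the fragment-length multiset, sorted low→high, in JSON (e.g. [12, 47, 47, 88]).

Per-enzyme occurrences:
  TgoVI (GTTAC, off=2): starts [18, 48, 66, 84, 94, 101] → cuts [20, 50, 68, 86, 96, 103]
  QalII (CGCGGT, off=1): starts [3, 9, 25, 34, 56, 74] → cuts [4, 10, 26, 35, 57, 75]

All cut coordinates (distinct, sorted): [4, 10, 20, 26, 35, 50, 57, 68, 75, 86, 96, 103]

Fragments:
  [0,4): 4 bp
  [4,10): 6 bp
  [10,20): 10 bp
  [20,26): 6 bp
  [26,35): 9 bp
  [35,50): 15 bp
  [50,57): 7 bp
  [57,68): 11 bp
  [68,75): 7 bp
  [75,86): 11 bp
  [86,96): 10 bp
  [96,103): 7 bp
  [103,112): 9 bp

[4,6,6,7,7,7,9,9,10,10,11,11,15]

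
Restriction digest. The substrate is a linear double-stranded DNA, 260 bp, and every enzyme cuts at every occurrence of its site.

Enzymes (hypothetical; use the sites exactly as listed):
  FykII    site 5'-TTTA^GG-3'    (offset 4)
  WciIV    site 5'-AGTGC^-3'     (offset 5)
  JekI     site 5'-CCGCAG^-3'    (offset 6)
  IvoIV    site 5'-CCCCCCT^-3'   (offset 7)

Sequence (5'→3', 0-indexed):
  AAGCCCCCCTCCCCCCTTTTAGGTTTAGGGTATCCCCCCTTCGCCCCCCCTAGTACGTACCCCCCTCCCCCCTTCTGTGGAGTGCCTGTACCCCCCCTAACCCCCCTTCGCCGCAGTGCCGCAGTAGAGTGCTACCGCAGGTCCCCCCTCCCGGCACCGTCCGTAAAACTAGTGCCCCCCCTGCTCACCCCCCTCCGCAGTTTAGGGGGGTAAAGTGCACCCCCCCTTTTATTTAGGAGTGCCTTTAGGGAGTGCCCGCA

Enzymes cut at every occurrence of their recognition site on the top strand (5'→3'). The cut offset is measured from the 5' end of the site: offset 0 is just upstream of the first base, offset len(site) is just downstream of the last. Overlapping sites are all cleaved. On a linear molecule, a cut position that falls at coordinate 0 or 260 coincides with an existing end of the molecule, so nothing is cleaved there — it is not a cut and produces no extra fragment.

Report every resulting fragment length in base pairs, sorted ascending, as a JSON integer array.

Per-enzyme occurrences:
  FykII TTTAGG/4: at [17, 23, 200, 231, 243] ⇒ [21, 27, 204, 235, 247]
  WciIV AGTGC/5: at [80, 114, 127, 170, 213, 237, 250] ⇒ [85, 119, 132, 175, 218, 242, 255]
  JekI CCGCAG/6: at [110, 118, 134, 194] ⇒ [116, 124, 140, 200]
  IvoIV CCCCCCT/7: at [3, 10, 33, 44, 59, 66, 91, 100, 142, 175, 187, 220] ⇒ [10, 17, 40, 51, 66, 73, 98, 107, 149, 182, 194, 227]

Pooled cuts: [10, 17, 21, 27, 40, 51, 66, 73, 85, 98, 107, 116, 119, 124, 132, 140, 149, 175, 182, 194, 200, 204, 218, 227, 235, 242, 247, 255]

Fragments:
  [0,10): 10 bp
  [10,17): 7 bp
  [17,21): 4 bp
  [21,27): 6 bp
  [27,40): 13 bp
  [40,51): 11 bp
  [51,66): 15 bp
  [66,73): 7 bp
  [73,85): 12 bp
  [85,98): 13 bp
  [98,107): 9 bp
  [107,116): 9 bp
  [116,119): 3 bp
  [119,124): 5 bp
  [124,132): 8 bp
  [132,140): 8 bp
  [140,149): 9 bp
  [149,175): 26 bp
  [175,182): 7 bp
  [182,194): 12 bp
  [194,200): 6 bp
  [200,204): 4 bp
  [204,218): 14 bp
  [218,227): 9 bp
  [227,235): 8 bp
  [235,242): 7 bp
  [242,247): 5 bp
  [247,255): 8 bp
  [255,260): 5 bp

[3,4,4,5,5,5,6,6,7,7,7,7,8,8,8,8,9,9,9,9,10,11,12,12,13,13,14,15,26]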